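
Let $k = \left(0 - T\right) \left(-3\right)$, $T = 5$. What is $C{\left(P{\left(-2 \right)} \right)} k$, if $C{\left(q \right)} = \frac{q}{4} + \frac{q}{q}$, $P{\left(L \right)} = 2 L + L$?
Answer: $- \frac{15}{2} \approx -7.5$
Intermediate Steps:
$P{\left(L \right)} = 3 L$
$C{\left(q \right)} = 1 + \frac{q}{4}$ ($C{\left(q \right)} = q \frac{1}{4} + 1 = \frac{q}{4} + 1 = 1 + \frac{q}{4}$)
$k = 15$ ($k = \left(0 - 5\right) \left(-3\right) = \left(-5\right) \left(-3\right) = 15$)
$C{\left(P{\left(-2 \right)} \right)} k = \left(1 + \frac{3 \left(-2\right)}{4}\right) 15 = \left(1 + \frac{1}{4} \left(-6\right)\right) 15 = \left(1 - \frac{3}{2}\right) 15 = \left(- \frac{1}{2}\right) 15 = - \frac{15}{2}$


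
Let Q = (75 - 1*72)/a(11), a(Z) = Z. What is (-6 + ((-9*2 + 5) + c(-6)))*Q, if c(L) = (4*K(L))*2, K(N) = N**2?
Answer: 807/11 ≈ 73.364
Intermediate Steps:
Q = 3/11 (Q = (75 - 1*72)/11 = (75 - 72)*(1/11) = 3*(1/11) = 3/11 ≈ 0.27273)
c(L) = 8*L**2 (c(L) = (4*L**2)*2 = 8*L**2)
(-6 + ((-9*2 + 5) + c(-6)))*Q = (-6 + ((-9*2 + 5) + 8*(-6)**2))*(3/11) = (-6 + ((-18 + 5) + 8*36))*(3/11) = (-6 + (-13 + 288))*(3/11) = (-6 + 275)*(3/11) = 269*(3/11) = 807/11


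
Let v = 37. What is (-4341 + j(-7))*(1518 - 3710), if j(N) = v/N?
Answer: 66689408/7 ≈ 9.5271e+6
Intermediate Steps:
j(N) = 37/N
(-4341 + j(-7))*(1518 - 3710) = (-4341 + 37/(-7))*(1518 - 3710) = (-4341 + 37*(-1/7))*(-2192) = (-4341 - 37/7)*(-2192) = -30424/7*(-2192) = 66689408/7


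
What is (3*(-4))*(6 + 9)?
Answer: -180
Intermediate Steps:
(3*(-4))*(6 + 9) = -12*15 = -180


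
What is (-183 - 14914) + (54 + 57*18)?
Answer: -14017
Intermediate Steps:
(-183 - 14914) + (54 + 57*18) = -15097 + (54 + 1026) = -15097 + 1080 = -14017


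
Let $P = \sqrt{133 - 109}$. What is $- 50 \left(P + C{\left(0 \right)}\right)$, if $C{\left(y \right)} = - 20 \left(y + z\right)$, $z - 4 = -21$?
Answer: $-17000 - 100 \sqrt{6} \approx -17245.0$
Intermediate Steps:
$z = -17$ ($z = 4 - 21 = -17$)
$P = 2 \sqrt{6}$ ($P = \sqrt{24} = 2 \sqrt{6} \approx 4.899$)
$C{\left(y \right)} = 340 - 20 y$ ($C{\left(y \right)} = - 20 \left(y - 17\right) = - 20 \left(-17 + y\right) = 340 - 20 y$)
$- 50 \left(P + C{\left(0 \right)}\right) = - 50 \left(2 \sqrt{6} + \left(340 - 0\right)\right) = - 50 \left(2 \sqrt{6} + \left(340 + 0\right)\right) = - 50 \left(2 \sqrt{6} + 340\right) = - 50 \left(340 + 2 \sqrt{6}\right) = -17000 - 100 \sqrt{6}$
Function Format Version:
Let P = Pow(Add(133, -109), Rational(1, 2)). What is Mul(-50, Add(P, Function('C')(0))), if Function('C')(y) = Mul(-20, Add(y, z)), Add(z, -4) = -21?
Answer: Add(-17000, Mul(-100, Pow(6, Rational(1, 2)))) ≈ -17245.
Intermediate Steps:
z = -17 (z = Add(4, -21) = -17)
P = Mul(2, Pow(6, Rational(1, 2))) (P = Pow(24, Rational(1, 2)) = Mul(2, Pow(6, Rational(1, 2))) ≈ 4.8990)
Function('C')(y) = Add(340, Mul(-20, y)) (Function('C')(y) = Mul(-20, Add(y, -17)) = Mul(-20, Add(-17, y)) = Add(340, Mul(-20, y)))
Mul(-50, Add(P, Function('C')(0))) = Mul(-50, Add(Mul(2, Pow(6, Rational(1, 2))), Add(340, Mul(-20, 0)))) = Mul(-50, Add(Mul(2, Pow(6, Rational(1, 2))), Add(340, 0))) = Mul(-50, Add(Mul(2, Pow(6, Rational(1, 2))), 340)) = Mul(-50, Add(340, Mul(2, Pow(6, Rational(1, 2))))) = Add(-17000, Mul(-100, Pow(6, Rational(1, 2))))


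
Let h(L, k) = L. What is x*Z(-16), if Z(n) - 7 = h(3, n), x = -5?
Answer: -50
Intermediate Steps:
Z(n) = 10 (Z(n) = 7 + 3 = 10)
x*Z(-16) = -5*10 = -50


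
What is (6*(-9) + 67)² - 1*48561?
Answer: -48392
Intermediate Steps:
(6*(-9) + 67)² - 1*48561 = (-54 + 67)² - 48561 = 13² - 48561 = 169 - 48561 = -48392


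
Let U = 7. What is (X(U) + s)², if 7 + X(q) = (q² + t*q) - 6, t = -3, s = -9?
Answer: 36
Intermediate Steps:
X(q) = -13 + q² - 3*q (X(q) = -7 + ((q² - 3*q) - 6) = -7 + (-6 + q² - 3*q) = -13 + q² - 3*q)
(X(U) + s)² = ((-13 + 7² - 3*7) - 9)² = ((-13 + 49 - 21) - 9)² = (15 - 9)² = 6² = 36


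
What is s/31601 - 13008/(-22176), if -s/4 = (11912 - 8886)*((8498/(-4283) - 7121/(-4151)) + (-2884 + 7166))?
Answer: -60790779728579515/37080498941178 ≈ -1639.4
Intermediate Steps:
s = -921401975922104/17778733 (s = -4*(11912 - 8886)*((8498/(-4283) - 7121/(-4151)) + (-2884 + 7166)) = -12104*((8498*(-1/4283) - 7121*(-1/4151)) + 4282) = -12104*((-8498/4283 + 7121/4151) + 4282) = -12104*(-4775955/17778733 + 4282) = -12104*76123758751/17778733 = -4*230350493980526/17778733 = -921401975922104/17778733 ≈ -5.1826e+7)
s/31601 - 13008/(-22176) = -921401975922104/17778733/31601 - 13008/(-22176) = -921401975922104/17778733*1/31601 - 13008*(-1/22176) = -921401975922104/561825741533 + 271/462 = -60790779728579515/37080498941178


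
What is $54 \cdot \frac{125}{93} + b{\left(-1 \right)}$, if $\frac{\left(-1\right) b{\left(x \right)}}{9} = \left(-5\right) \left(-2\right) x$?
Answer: $\frac{5040}{31} \approx 162.58$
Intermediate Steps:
$b{\left(x \right)} = - 90 x$ ($b{\left(x \right)} = - 9 \left(-5\right) \left(-2\right) x = - 9 \cdot 10 x = - 90 x$)
$54 \cdot \frac{125}{93} + b{\left(-1 \right)} = 54 \cdot \frac{125}{93} - -90 = 54 \cdot 125 \cdot \frac{1}{93} + 90 = 54 \cdot \frac{125}{93} + 90 = \frac{2250}{31} + 90 = \frac{5040}{31}$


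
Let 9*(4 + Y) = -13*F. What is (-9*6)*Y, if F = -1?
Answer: 138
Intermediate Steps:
Y = -23/9 (Y = -4 + (-13*(-1))/9 = -4 + (⅑)*13 = -4 + 13/9 = -23/9 ≈ -2.5556)
(-9*6)*Y = -9*6*(-23/9) = -54*(-23/9) = 138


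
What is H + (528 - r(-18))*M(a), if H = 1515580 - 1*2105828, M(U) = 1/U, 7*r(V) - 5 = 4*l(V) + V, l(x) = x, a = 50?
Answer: -206583019/350 ≈ -5.9024e+5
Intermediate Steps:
r(V) = 5/7 + 5*V/7 (r(V) = 5/7 + (4*V + V)/7 = 5/7 + (5*V)/7 = 5/7 + 5*V/7)
H = -590248 (H = 1515580 - 2105828 = -590248)
H + (528 - r(-18))*M(a) = -590248 + (528 - (5/7 + (5/7)*(-18)))/50 = -590248 + (528 - (5/7 - 90/7))*(1/50) = -590248 + (528 - 1*(-85/7))*(1/50) = -590248 + (528 + 85/7)*(1/50) = -590248 + (3781/7)*(1/50) = -590248 + 3781/350 = -206583019/350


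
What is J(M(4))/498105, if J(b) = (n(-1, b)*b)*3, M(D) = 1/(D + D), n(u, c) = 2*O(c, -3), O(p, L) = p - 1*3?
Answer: -23/5313120 ≈ -4.3289e-6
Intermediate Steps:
O(p, L) = -3 + p (O(p, L) = p - 3 = -3 + p)
n(u, c) = -6 + 2*c (n(u, c) = 2*(-3 + c) = -6 + 2*c)
M(D) = 1/(2*D)
J(b) = 3*b*(-6 + 2*b) (J(b) = ((-6 + 2*b)*b)*3 = (b*(-6 + 2*b))*3 = 3*b*(-6 + 2*b))
J(M(4))/498105 = (6*((½)/4)*(-3 + (½)/4))/498105 = (6*((½)*(¼))*(-3 + (½)*(¼)))*(1/498105) = (6*(⅛)*(-3 + ⅛))*(1/498105) = (6*(⅛)*(-23/8))*(1/498105) = -69/32*1/498105 = -23/5313120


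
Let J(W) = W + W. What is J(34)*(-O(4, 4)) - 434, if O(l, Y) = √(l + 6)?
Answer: -434 - 68*√10 ≈ -649.04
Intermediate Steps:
J(W) = 2*W
O(l, Y) = √(6 + l)
J(34)*(-O(4, 4)) - 434 = (2*34)*(-√(6 + 4)) - 434 = 68*(-√10) - 434 = -68*√10 - 434 = -434 - 68*√10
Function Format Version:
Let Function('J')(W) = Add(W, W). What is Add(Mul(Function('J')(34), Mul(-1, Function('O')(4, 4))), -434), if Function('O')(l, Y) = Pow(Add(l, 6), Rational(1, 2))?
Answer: Add(-434, Mul(-68, Pow(10, Rational(1, 2)))) ≈ -649.04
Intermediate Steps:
Function('J')(W) = Mul(2, W)
Function('O')(l, Y) = Pow(Add(6, l), Rational(1, 2))
Add(Mul(Function('J')(34), Mul(-1, Function('O')(4, 4))), -434) = Add(Mul(Mul(2, 34), Mul(-1, Pow(Add(6, 4), Rational(1, 2)))), -434) = Add(Mul(68, Mul(-1, Pow(10, Rational(1, 2)))), -434) = Add(Mul(-68, Pow(10, Rational(1, 2))), -434) = Add(-434, Mul(-68, Pow(10, Rational(1, 2))))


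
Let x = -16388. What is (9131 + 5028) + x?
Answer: -2229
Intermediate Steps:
(9131 + 5028) + x = (9131 + 5028) - 16388 = 14159 - 16388 = -2229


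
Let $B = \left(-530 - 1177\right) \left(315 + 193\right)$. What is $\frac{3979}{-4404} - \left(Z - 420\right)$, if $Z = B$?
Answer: $\frac{3820800725}{4404} \approx 8.6758 \cdot 10^{5}$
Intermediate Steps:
$B = -867156$ ($B = \left(-1707\right) 508 = -867156$)
$Z = -867156$
$\frac{3979}{-4404} - \left(Z - 420\right) = \frac{3979}{-4404} - \left(-867156 - 420\right) = 3979 \left(- \frac{1}{4404}\right) - -867576 = - \frac{3979}{4404} + 867576 = \frac{3820800725}{4404}$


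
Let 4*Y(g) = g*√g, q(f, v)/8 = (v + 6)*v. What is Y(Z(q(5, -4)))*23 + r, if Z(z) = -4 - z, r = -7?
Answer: -7 + 690*√15 ≈ 2665.4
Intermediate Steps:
q(f, v) = 8*v*(6 + v) (q(f, v) = 8*((v + 6)*v) = 8*((6 + v)*v) = 8*(v*(6 + v)) = 8*v*(6 + v))
Y(g) = g^(3/2)/4 (Y(g) = (g*√g)/4 = g^(3/2)/4)
Y(Z(q(5, -4)))*23 + r = ((-4 - 8*(-4)*(6 - 4))^(3/2)/4)*23 - 7 = ((-4 - 8*(-4)*2)^(3/2)/4)*23 - 7 = ((-4 - 1*(-64))^(3/2)/4)*23 - 7 = ((-4 + 64)^(3/2)/4)*23 - 7 = (60^(3/2)/4)*23 - 7 = ((120*√15)/4)*23 - 7 = (30*√15)*23 - 7 = 690*√15 - 7 = -7 + 690*√15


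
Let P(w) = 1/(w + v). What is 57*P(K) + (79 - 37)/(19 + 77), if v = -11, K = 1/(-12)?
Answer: -527/112 ≈ -4.7054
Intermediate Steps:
K = -1/12 ≈ -0.083333
P(w) = 1/(-11 + w) (P(w) = 1/(w - 11) = 1/(-11 + w))
57*P(K) + (79 - 37)/(19 + 77) = 57/(-11 - 1/12) + (79 - 37)/(19 + 77) = 57/(-133/12) + 42/96 = 57*(-12/133) + 42*(1/96) = -36/7 + 7/16 = -527/112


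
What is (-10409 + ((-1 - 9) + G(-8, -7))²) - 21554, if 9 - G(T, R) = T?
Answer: -31914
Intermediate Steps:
G(T, R) = 9 - T
(-10409 + ((-1 - 9) + G(-8, -7))²) - 21554 = (-10409 + ((-1 - 9) + (9 - 1*(-8)))²) - 21554 = (-10409 + (-10 + (9 + 8))²) - 21554 = (-10409 + (-10 + 17)²) - 21554 = (-10409 + 7²) - 21554 = (-10409 + 49) - 21554 = -10360 - 21554 = -31914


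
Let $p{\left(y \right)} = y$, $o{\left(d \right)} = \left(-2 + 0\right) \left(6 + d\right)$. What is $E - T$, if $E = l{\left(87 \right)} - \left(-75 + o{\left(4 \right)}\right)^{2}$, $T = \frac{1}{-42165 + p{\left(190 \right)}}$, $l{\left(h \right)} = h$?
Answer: $- \frac{375172549}{41975} \approx -8938.0$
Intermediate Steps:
$o{\left(d \right)} = -12 - 2 d$ ($o{\left(d \right)} = - 2 \left(6 + d\right) = -12 - 2 d$)
$T = - \frac{1}{41975}$ ($T = \frac{1}{-42165 + 190} = \frac{1}{-41975} = - \frac{1}{41975} \approx -2.3824 \cdot 10^{-5}$)
$E = -8938$ ($E = 87 - \left(-75 - 20\right)^{2} = 87 - \left(-95\right)^{2} = 87 - 9025 = -8938$)
$E - T = -8938 - - \frac{1}{41975} = -8938 + \frac{1}{41975} = - \frac{375172549}{41975}$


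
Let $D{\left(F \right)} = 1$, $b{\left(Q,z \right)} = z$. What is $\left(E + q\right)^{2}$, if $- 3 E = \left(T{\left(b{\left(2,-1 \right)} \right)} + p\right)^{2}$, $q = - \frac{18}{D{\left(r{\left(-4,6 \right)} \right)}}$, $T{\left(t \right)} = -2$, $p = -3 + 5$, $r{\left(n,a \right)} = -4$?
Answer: $324$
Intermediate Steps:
$p = 2$
$q = -18$ ($q = - \frac{18}{1} = \left(-18\right) 1 = -18$)
$E = 0$ ($E = - \frac{\left(-2 + 2\right)^{2}}{3} = - \frac{0^{2}}{3} = \left(- \frac{1}{3}\right) 0 = 0$)
$\left(E + q\right)^{2} = \left(0 - 18\right)^{2} = \left(-18\right)^{2} = 324$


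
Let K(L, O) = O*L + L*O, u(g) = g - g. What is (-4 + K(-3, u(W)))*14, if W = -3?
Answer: -56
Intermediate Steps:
u(g) = 0
K(L, O) = 2*L*O (K(L, O) = L*O + L*O = 2*L*O)
(-4 + K(-3, u(W)))*14 = (-4 + 2*(-3)*0)*14 = (-4 + 0)*14 = -4*14 = -56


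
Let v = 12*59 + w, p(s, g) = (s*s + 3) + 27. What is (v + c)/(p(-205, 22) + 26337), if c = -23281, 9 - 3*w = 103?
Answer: -67813/205176 ≈ -0.33051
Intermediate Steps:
w = -94/3 (w = 3 - ⅓*103 = 3 - 103/3 = -94/3 ≈ -31.333)
p(s, g) = 30 + s² (p(s, g) = (s² + 3) + 27 = (3 + s²) + 27 = 30 + s²)
v = 2030/3 (v = 12*59 - 94/3 = 708 - 94/3 = 2030/3 ≈ 676.67)
(v + c)/(p(-205, 22) + 26337) = (2030/3 - 23281)/((30 + (-205)²) + 26337) = -67813/(3*((30 + 42025) + 26337)) = -67813/(3*(42055 + 26337)) = -67813/3/68392 = -67813/3*1/68392 = -67813/205176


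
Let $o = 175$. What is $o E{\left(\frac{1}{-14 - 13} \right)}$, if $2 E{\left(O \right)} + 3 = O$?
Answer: $- \frac{7175}{27} \approx -265.74$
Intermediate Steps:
$E{\left(O \right)} = - \frac{3}{2} + \frac{O}{2}$
$o E{\left(\frac{1}{-14 - 13} \right)} = 175 \left(- \frac{3}{2} + \frac{1}{2 \left(-14 - 13\right)}\right) = 175 \left(- \frac{3}{2} + \frac{1}{2 \left(-27\right)}\right) = 175 \left(- \frac{3}{2} + \frac{1}{2} \left(- \frac{1}{27}\right)\right) = 175 \left(- \frac{3}{2} - \frac{1}{54}\right) = 175 \left(- \frac{41}{27}\right) = - \frac{7175}{27}$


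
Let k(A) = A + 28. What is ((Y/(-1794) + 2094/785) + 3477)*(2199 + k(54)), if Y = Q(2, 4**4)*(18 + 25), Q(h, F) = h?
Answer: 5588807496568/704145 ≈ 7.9370e+6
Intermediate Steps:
k(A) = 28 + A
Y = 86 (Y = 2*(18 + 25) = 2*43 = 86)
((Y/(-1794) + 2094/785) + 3477)*(2199 + k(54)) = ((86/(-1794) + 2094/785) + 3477)*(2199 + (28 + 54)) = ((86*(-1/1794) + 2094*(1/785)) + 3477)*(2199 + 82) = ((-43/897 + 2094/785) + 3477)*2281 = (1844563/704145 + 3477)*2281 = (2450156728/704145)*2281 = 5588807496568/704145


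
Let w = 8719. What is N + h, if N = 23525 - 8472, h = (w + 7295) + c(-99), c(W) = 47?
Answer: 31114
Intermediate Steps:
h = 16061 (h = (8719 + 7295) + 47 = 16014 + 47 = 16061)
N = 15053
N + h = 15053 + 16061 = 31114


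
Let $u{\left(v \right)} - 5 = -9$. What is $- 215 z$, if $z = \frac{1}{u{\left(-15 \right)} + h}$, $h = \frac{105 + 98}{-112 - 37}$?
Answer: $\frac{32035}{799} \approx 40.094$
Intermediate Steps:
$h = - \frac{203}{149}$ ($h = \frac{203}{-149} = 203 \left(- \frac{1}{149}\right) = - \frac{203}{149} \approx -1.3624$)
$u{\left(v \right)} = -4$ ($u{\left(v \right)} = 5 - 9 = -4$)
$z = - \frac{149}{799}$ ($z = \frac{1}{-4 - \frac{203}{149}} = \frac{1}{- \frac{799}{149}} = - \frac{149}{799} \approx -0.18648$)
$- 215 z = \left(-215\right) \left(- \frac{149}{799}\right) = \frac{32035}{799}$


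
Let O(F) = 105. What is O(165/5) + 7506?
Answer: 7611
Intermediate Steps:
O(165/5) + 7506 = 105 + 7506 = 7611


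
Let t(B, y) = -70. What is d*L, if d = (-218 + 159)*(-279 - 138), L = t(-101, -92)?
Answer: -1722210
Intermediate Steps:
L = -70
d = 24603 (d = -59*(-417) = 24603)
d*L = 24603*(-70) = -1722210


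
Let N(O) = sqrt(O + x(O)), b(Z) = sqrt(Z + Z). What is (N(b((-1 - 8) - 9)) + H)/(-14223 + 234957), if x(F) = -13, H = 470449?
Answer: 470449/220734 + sqrt(-13 + 6*I)/220734 ≈ 2.1313 + 1.6743e-5*I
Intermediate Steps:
b(Z) = sqrt(2)*sqrt(Z) (b(Z) = sqrt(2*Z) = sqrt(2)*sqrt(Z))
N(O) = sqrt(-13 + O) (N(O) = sqrt(O - 13) = sqrt(-13 + O))
(N(b((-1 - 8) - 9)) + H)/(-14223 + 234957) = (sqrt(-13 + sqrt(2)*sqrt((-1 - 8) - 9)) + 470449)/(-14223 + 234957) = (sqrt(-13 + sqrt(2)*sqrt(-9 - 9)) + 470449)/220734 = (sqrt(-13 + sqrt(2)*sqrt(-18)) + 470449)*(1/220734) = (sqrt(-13 + sqrt(2)*(3*I*sqrt(2))) + 470449)*(1/220734) = (sqrt(-13 + 6*I) + 470449)*(1/220734) = (470449 + sqrt(-13 + 6*I))*(1/220734) = 470449/220734 + sqrt(-13 + 6*I)/220734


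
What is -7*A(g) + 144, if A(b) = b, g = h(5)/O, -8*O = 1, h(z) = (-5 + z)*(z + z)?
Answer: 144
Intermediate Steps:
h(z) = 2*z*(-5 + z) (h(z) = (-5 + z)*(2*z) = 2*z*(-5 + z))
O = -⅛ (O = -⅛*1 = -⅛ ≈ -0.12500)
g = 0 (g = (2*5*(-5 + 5))/(-⅛) = (2*5*0)*(-8) = 0*(-8) = 0)
-7*A(g) + 144 = -7*0 + 144 = 0 + 144 = 144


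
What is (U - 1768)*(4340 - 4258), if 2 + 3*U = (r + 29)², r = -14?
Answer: -416642/3 ≈ -1.3888e+5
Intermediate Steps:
U = 223/3 (U = -⅔ + (-14 + 29)²/3 = -⅔ + (⅓)*15² = -⅔ + (⅓)*225 = -⅔ + 75 = 223/3 ≈ 74.333)
(U - 1768)*(4340 - 4258) = (223/3 - 1768)*(4340 - 4258) = -5081/3*82 = -416642/3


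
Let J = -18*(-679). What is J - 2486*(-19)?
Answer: 59456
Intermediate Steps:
J = 12222
J - 2486*(-19) = 12222 - 2486*(-19) = 12222 - 1*(-47234) = 12222 + 47234 = 59456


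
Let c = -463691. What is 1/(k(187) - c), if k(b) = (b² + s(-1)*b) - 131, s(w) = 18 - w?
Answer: 1/502082 ≈ 1.9917e-6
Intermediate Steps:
k(b) = -131 + b² + 19*b (k(b) = (b² + (18 - 1*(-1))*b) - 131 = (b² + (18 + 1)*b) - 131 = (b² + 19*b) - 131 = -131 + b² + 19*b)
1/(k(187) - c) = 1/((-131 + 187² + 19*187) - 1*(-463691)) = 1/((-131 + 34969 + 3553) + 463691) = 1/(38391 + 463691) = 1/502082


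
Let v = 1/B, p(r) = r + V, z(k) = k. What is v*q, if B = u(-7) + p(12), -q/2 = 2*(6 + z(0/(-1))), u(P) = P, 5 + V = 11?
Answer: -24/11 ≈ -2.1818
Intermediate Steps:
V = 6 (V = -5 + 11 = 6)
p(r) = 6 + r (p(r) = r + 6 = 6 + r)
q = -24 (q = -4*(6 + 0/(-1)) = -4*(6 + 0*(-1)) = -4*(6 + 0) = -4*6 = -2*12 = -24)
B = 11 (B = -7 + (6 + 12) = -7 + 18 = 11)
v = 1/11 ≈ 0.090909
v*q = (1/11)*(-24) = -24/11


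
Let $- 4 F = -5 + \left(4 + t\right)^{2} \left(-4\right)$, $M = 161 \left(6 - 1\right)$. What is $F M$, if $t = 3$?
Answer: $\frac{161805}{4} \approx 40451.0$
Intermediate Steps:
$M = 805$ ($M = 161 \cdot 5 = 805$)
$F = \frac{201}{4}$ ($F = - \frac{-5 + \left(4 + 3\right)^{2} \left(-4\right)}{4} = - \frac{-5 + 7^{2} \left(-4\right)}{4} = - \frac{-5 + 49 \left(-4\right)}{4} = - \frac{-5 - 196}{4} = \left(- \frac{1}{4}\right) \left(-201\right) = \frac{201}{4} \approx 50.25$)
$F M = \frac{201}{4} \cdot 805 = \frac{161805}{4}$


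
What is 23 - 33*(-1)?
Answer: 56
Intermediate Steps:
23 - 33*(-1) = 23 + 33 = 56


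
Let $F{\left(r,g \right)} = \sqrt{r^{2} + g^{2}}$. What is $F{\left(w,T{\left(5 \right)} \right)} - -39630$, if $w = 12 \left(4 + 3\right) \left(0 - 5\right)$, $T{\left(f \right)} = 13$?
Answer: $39630 + \sqrt{176569} \approx 40050.0$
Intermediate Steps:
$w = -420$ ($w = 12 \cdot 7 \left(-5\right) = 12 \left(-35\right) = -420$)
$F{\left(r,g \right)} = \sqrt{g^{2} + r^{2}}$
$F{\left(w,T{\left(5 \right)} \right)} - -39630 = \sqrt{13^{2} + \left(-420\right)^{2}} - -39630 = \sqrt{169 + 176400} + 39630 = \sqrt{176569} + 39630 = 39630 + \sqrt{176569}$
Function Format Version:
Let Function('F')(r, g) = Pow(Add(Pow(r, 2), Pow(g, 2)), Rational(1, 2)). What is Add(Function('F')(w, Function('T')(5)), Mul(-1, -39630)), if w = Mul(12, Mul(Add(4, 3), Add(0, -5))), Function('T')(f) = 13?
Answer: Add(39630, Pow(176569, Rational(1, 2))) ≈ 40050.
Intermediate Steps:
w = -420 (w = Mul(12, Mul(7, -5)) = Mul(12, -35) = -420)
Function('F')(r, g) = Pow(Add(Pow(g, 2), Pow(r, 2)), Rational(1, 2))
Add(Function('F')(w, Function('T')(5)), Mul(-1, -39630)) = Add(Pow(Add(Pow(13, 2), Pow(-420, 2)), Rational(1, 2)), Mul(-1, -39630)) = Add(Pow(Add(169, 176400), Rational(1, 2)), 39630) = Add(Pow(176569, Rational(1, 2)), 39630) = Add(39630, Pow(176569, Rational(1, 2)))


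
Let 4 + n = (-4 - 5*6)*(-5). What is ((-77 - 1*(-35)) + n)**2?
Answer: 15376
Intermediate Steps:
n = 166 (n = -4 + (-4 - 5*6)*(-5) = -4 + (-4 - 30)*(-5) = -4 - 34*(-5) = -4 + 170 = 166)
((-77 - 1*(-35)) + n)**2 = ((-77 - 1*(-35)) + 166)**2 = ((-77 + 35) + 166)**2 = (-42 + 166)**2 = 124**2 = 15376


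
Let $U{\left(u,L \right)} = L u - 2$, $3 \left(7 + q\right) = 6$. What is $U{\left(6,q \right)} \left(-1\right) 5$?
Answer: $160$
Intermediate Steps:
$q = -5$ ($q = -7 + \frac{1}{3} \cdot 6 = -7 + 2 = -5$)
$U{\left(u,L \right)} = -2 + L u$
$U{\left(6,q \right)} \left(-1\right) 5 = \left(-2 - 30\right) \left(-1\right) 5 = \left(-32\right) \left(-1\right) 5 = 32 \cdot 5 = 160$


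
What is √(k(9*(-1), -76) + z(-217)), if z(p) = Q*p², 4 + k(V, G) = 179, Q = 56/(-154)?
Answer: I*√2050741/11 ≈ 130.19*I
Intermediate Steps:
Q = -4/11 (Q = 56*(-1/154) = -4/11 ≈ -0.36364)
k(V, G) = 175 (k(V, G) = -4 + 179 = 175)
z(p) = -4*p²/11
√(k(9*(-1), -76) + z(-217)) = √(175 - 4/11*(-217)²) = √(175 - 4/11*47089) = √(175 - 188356/11) = √(-186431/11) = I*√2050741/11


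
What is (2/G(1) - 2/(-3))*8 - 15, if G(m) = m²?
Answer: 19/3 ≈ 6.3333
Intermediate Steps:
(2/G(1) - 2/(-3))*8 - 15 = (2/(1²) - 2/(-3))*8 - 15 = (2/1 - 2*(-⅓))*8 - 15 = (2*1 + ⅔)*8 - 15 = (2 + ⅔)*8 - 15 = (8/3)*8 - 15 = 64/3 - 15 = 19/3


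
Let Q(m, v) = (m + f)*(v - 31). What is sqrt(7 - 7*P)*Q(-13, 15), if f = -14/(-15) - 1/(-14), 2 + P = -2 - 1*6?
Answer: 20152*sqrt(77)/105 ≈ 1684.1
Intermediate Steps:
P = -10 (P = -2 + (-2 - 1*6) = -2 + (-2 - 6) = -2 - 8 = -10)
f = 211/210 (f = -14*(-1/15) - 1*(-1/14) = 14/15 + 1/14 = 211/210 ≈ 1.0048)
Q(m, v) = (-31 + v)*(211/210 + m) (Q(m, v) = (m + 211/210)*(v - 31) = (211/210 + m)*(-31 + v) = (-31 + v)*(211/210 + m))
sqrt(7 - 7*P)*Q(-13, 15) = sqrt(7 - 7*(-10))*(-6541/210 - 31*(-13) + (211/210)*15 - 13*15) = sqrt(7 + 70)*(-6541/210 + 403 + 211/14 - 195) = sqrt(77)*(20152/105) = 20152*sqrt(77)/105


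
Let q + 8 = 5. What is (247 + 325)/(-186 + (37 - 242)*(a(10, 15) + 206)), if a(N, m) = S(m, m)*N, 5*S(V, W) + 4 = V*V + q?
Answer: -143/32949 ≈ -0.0043400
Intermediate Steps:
q = -3 (q = -8 + 5 = -3)
S(V, W) = -7/5 + V²/5 (S(V, W) = -⅘ + (V*V - 3)/5 = -⅘ + (V² - 3)/5 = -⅘ + (-3 + V²)/5 = -⅘ + (-⅗ + V²/5) = -7/5 + V²/5)
a(N, m) = N*(-7/5 + m²/5) (a(N, m) = (-7/5 + m²/5)*N = N*(-7/5 + m²/5))
(247 + 325)/(-186 + (37 - 242)*(a(10, 15) + 206)) = (247 + 325)/(-186 + (37 - 242)*((⅕)*10*(-7 + 15²) + 206)) = 572/(-186 - 205*((⅕)*10*(-7 + 225) + 206)) = 572/(-186 - 205*((⅕)*10*218 + 206)) = 572/(-186 - 205*(436 + 206)) = 572/(-186 - 205*642) = 572/(-186 - 131610) = 572/(-131796) = 572*(-1/131796) = -143/32949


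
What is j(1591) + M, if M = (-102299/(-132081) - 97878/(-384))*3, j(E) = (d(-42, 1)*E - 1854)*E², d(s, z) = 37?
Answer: 406643021084104873/2817728 ≈ 1.4432e+11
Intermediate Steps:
j(E) = E²*(-1854 + 37*E) (j(E) = (37*E - 1854)*E² = (-1854 + 37*E)*E² = E²*(-1854 + 37*E))
M = 2161184489/2817728 (M = (-102299*(-1/132081) - 97878*(-1/384))*3 = (102299/132081 + 16313/64)*3 = (2161184489/8453184)*3 = 2161184489/2817728 ≈ 767.00)
j(1591) + M = 1591²*(-1854 + 37*1591) + 2161184489/2817728 = 2531281*(-1854 + 58867) + 2161184489/2817728 = 2531281*57013 + 2161184489/2817728 = 144315923653 + 2161184489/2817728 = 406643021084104873/2817728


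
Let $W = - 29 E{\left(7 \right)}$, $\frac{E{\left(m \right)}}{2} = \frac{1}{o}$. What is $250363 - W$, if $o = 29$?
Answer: $250365$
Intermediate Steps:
$E{\left(m \right)} = \frac{2}{29}$
$W = -2$ ($W = \left(-29\right) \frac{2}{29} = -2$)
$250363 - W = 250363 - -2 = 250363 + 2 = 250365$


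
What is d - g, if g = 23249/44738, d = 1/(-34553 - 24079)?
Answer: -681590053/1311539208 ≈ -0.51969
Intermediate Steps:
d = -1/58632 (d = 1/(-58632) = -1/58632 ≈ -1.7056e-5)
g = 23249/44738 (g = 23249*(1/44738) = 23249/44738 ≈ 0.51967)
d - g = -1/58632 - 1*23249/44738 = -1/58632 - 23249/44738 = -681590053/1311539208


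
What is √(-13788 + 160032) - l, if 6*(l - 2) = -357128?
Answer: 178558/3 + 2*√36561 ≈ 59902.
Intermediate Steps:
l = -178558/3 (l = 2 + (⅙)*(-357128) = 2 - 178564/3 = -178558/3 ≈ -59519.)
√(-13788 + 160032) - l = √(-13788 + 160032) - 1*(-178558/3) = √146244 + 178558/3 = 2*√36561 + 178558/3 = 178558/3 + 2*√36561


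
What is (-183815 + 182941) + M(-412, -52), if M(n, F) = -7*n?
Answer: 2010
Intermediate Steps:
(-183815 + 182941) + M(-412, -52) = (-183815 + 182941) - 7*(-412) = -874 + 2884 = 2010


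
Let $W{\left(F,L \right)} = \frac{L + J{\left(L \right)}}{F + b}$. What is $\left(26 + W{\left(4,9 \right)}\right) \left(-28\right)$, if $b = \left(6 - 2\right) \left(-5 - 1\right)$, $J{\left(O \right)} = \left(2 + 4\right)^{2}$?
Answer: $-665$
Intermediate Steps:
$J{\left(O \right)} = 36$ ($J{\left(O \right)} = 6^{2} = 36$)
$b = -24$ ($b = 4 \left(-6\right) = -24$)
$W{\left(F,L \right)} = \frac{36 + L}{-24 + F}$ ($W{\left(F,L \right)} = \frac{L + 36}{F - 24} = \frac{36 + L}{-24 + F}$)
$\left(26 + W{\left(4,9 \right)}\right) \left(-28\right) = \left(26 + \frac{36 + 9}{-24 + 4}\right) \left(-28\right) = \left(26 + \frac{1}{-20} \cdot 45\right) \left(-28\right) = \left(26 - \frac{9}{4}\right) \left(-28\right) = \frac{95}{4} \left(-28\right) = -665$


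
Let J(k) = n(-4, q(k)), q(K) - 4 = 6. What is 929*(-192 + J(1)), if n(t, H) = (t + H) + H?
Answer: -163504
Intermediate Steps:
q(K) = 10 (q(K) = 4 + 6 = 10)
n(t, H) = t + 2*H (n(t, H) = (H + t) + H = t + 2*H)
J(k) = 16 (J(k) = -4 + 2*10 = -4 + 20 = 16)
929*(-192 + J(1)) = 929*(-192 + 16) = 929*(-176) = -163504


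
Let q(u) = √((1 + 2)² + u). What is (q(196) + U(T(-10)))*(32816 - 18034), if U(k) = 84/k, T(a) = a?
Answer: -620844/5 + 14782*√205 ≈ 87477.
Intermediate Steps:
q(u) = √(9 + u) (q(u) = √(3² + u) = √(9 + u))
(q(196) + U(T(-10)))*(32816 - 18034) = (√(9 + 196) + 84/(-10))*(32816 - 18034) = (√205 + 84*(-⅒))*14782 = (√205 - 42/5)*14782 = (-42/5 + √205)*14782 = -620844/5 + 14782*√205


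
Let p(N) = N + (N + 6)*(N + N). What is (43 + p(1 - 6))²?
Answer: 784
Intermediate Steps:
p(N) = N + 2*N*(6 + N) (p(N) = N + (6 + N)*(2*N) = N + 2*N*(6 + N))
(43 + p(1 - 6))² = (43 + (1 - 6)*(13 + 2*(1 - 6)))² = (43 - 5*(13 + 2*(-5)))² = (43 - 5*(13 - 10))² = (43 - 5*3)² = (43 - 15)² = 28² = 784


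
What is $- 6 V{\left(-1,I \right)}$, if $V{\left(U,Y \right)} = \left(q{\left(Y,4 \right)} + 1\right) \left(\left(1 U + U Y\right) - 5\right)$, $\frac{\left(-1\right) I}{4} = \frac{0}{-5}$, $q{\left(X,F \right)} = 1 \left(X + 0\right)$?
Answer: $36$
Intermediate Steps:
$q{\left(X,F \right)} = X$ ($q{\left(X,F \right)} = 1 X = X$)
$I = 0$ ($I = - 4 \frac{0}{-5} = - 4 \cdot 0 \left(- \frac{1}{5}\right) = \left(-4\right) 0 = 0$)
$V{\left(U,Y \right)} = \left(1 + Y\right) \left(-5 + U + U Y\right)$ ($V{\left(U,Y \right)} = \left(Y + 1\right) \left(\left(1 U + U Y\right) - 5\right) = \left(1 + Y\right) \left(\left(U + U Y\right) - 5\right) = \left(1 + Y\right) \left(-5 + U + U Y\right)$)
$- 6 V{\left(-1,I \right)} = - 6 \left(-5 - 1 - 0 - 0^{2} + 2 \left(-1\right) 0\right) = - 6 \left(-5 - 1 + 0 - 0 + 0\right) = - 6 \left(-5 - 1 + 0 + 0 + 0\right) = \left(-6\right) \left(-6\right) = 36$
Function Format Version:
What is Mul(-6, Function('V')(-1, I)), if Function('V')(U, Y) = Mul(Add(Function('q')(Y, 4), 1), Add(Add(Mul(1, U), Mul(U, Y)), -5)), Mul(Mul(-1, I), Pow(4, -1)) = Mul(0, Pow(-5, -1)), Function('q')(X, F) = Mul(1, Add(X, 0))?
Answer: 36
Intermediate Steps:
Function('q')(X, F) = X (Function('q')(X, F) = Mul(1, X) = X)
I = 0 (I = Mul(-4, Mul(0, Pow(-5, -1))) = Mul(-4, Mul(0, Rational(-1, 5))) = Mul(-4, 0) = 0)
Function('V')(U, Y) = Mul(Add(1, Y), Add(-5, U, Mul(U, Y))) (Function('V')(U, Y) = Mul(Add(Y, 1), Add(Add(Mul(1, U), Mul(U, Y)), -5)) = Mul(Add(1, Y), Add(Add(U, Mul(U, Y)), -5)) = Mul(Add(1, Y), Add(-5, U, Mul(U, Y))))
Mul(-6, Function('V')(-1, I)) = Mul(-6, Add(-5, -1, Mul(-5, 0), Mul(-1, Pow(0, 2)), Mul(2, -1, 0))) = Mul(-6, Add(-5, -1, 0, Mul(-1, 0), 0)) = Mul(-6, Add(-5, -1, 0, 0, 0)) = Mul(-6, -6) = 36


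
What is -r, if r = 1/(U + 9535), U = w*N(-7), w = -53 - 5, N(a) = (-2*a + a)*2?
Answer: -1/8723 ≈ -0.00011464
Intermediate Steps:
N(a) = -2*a (N(a) = -a*2 = -2*a)
w = -58
U = -812 (U = -(-116)*(-7) = -58*14 = -812)
r = 1/8723 (r = 1/(-812 + 9535) = 1/8723 ≈ 0.00011464)
-r = -1*1/8723 = -1/8723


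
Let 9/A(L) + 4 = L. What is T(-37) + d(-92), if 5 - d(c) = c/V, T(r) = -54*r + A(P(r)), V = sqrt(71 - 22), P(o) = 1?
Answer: 14092/7 ≈ 2013.1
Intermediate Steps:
V = 7 (V = sqrt(49) = 7)
A(L) = 9/(-4 + L)
T(r) = -3 - 54*r (T(r) = -54*r + 9/(-4 + 1) = -54*r + 9/(-3) = -54*r + 9*(-1/3) = -54*r - 3 = -3 - 54*r)
d(c) = 5 - c/7
T(-37) + d(-92) = (-3 - 54*(-37)) + (5 - 1/7*(-92)) = (-3 + 1998) + (5 + 92/7) = 1995 + 127/7 = 14092/7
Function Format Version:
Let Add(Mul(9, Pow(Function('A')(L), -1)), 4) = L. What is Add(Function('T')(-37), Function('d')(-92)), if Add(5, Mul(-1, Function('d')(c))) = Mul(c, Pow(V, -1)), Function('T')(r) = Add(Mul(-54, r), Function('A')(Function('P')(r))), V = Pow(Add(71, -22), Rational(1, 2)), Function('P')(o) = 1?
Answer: Rational(14092, 7) ≈ 2013.1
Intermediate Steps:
V = 7 (V = Pow(49, Rational(1, 2)) = 7)
Function('A')(L) = Mul(9, Pow(Add(-4, L), -1))
Function('T')(r) = Add(-3, Mul(-54, r)) (Function('T')(r) = Add(Mul(-54, r), Mul(9, Pow(Add(-4, 1), -1))) = Add(Mul(-54, r), Mul(9, Pow(-3, -1))) = Add(Mul(-54, r), Mul(9, Rational(-1, 3))) = Add(Mul(-54, r), -3) = Add(-3, Mul(-54, r)))
Function('d')(c) = Add(5, Mul(Rational(-1, 7), c)) (Function('d')(c) = Add(5, Mul(-1, Mul(c, Pow(7, -1)))) = Add(5, Mul(-1, Mul(c, Rational(1, 7)))) = Add(5, Mul(-1, Mul(Rational(1, 7), c))) = Add(5, Mul(Rational(-1, 7), c)))
Add(Function('T')(-37), Function('d')(-92)) = Add(Add(-3, Mul(-54, -37)), Add(5, Mul(Rational(-1, 7), -92))) = Add(Add(-3, 1998), Add(5, Rational(92, 7))) = Add(1995, Rational(127, 7)) = Rational(14092, 7)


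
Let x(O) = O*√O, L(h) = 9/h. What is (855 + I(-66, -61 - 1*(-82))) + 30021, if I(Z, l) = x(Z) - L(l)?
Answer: 216129/7 - 66*I*√66 ≈ 30876.0 - 536.19*I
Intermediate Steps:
x(O) = O^(3/2)
I(Z, l) = Z^(3/2) - 9/l
(855 + I(-66, -61 - 1*(-82))) + 30021 = (855 + ((-66)^(3/2) - 9/(-61 - 1*(-82)))) + 30021 = (855 + (-66*I*√66 - 9/(-61 + 82))) + 30021 = (855 + (-66*I*√66 - 9/21)) + 30021 = (855 + (-66*I*√66 - 9*1/21)) + 30021 = (855 + (-66*I*√66 - 3/7)) + 30021 = (855 + (-3/7 - 66*I*√66)) + 30021 = (5982/7 - 66*I*√66) + 30021 = 216129/7 - 66*I*√66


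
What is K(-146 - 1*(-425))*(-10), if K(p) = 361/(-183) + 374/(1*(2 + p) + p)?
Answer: 66859/5124 ≈ 13.048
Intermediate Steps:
K(p) = -361/183 + 374/(2 + 2*p) (K(p) = 361*(-1/183) + 374/((2 + p) + p) = -361/183 + 374/(2 + 2*p))
K(-146 - 1*(-425))*(-10) = ((33860 - 361*(-146 - 1*(-425)))/(183*(1 + (-146 - 1*(-425)))))*(-10) = ((33860 - 361*(-146 + 425))/(183*(1 + (-146 + 425))))*(-10) = ((33860 - 361*279)/(183*(1 + 279)))*(-10) = ((1/183)*(33860 - 100719)/280)*(-10) = ((1/183)*(1/280)*(-66859))*(-10) = -66859/51240*(-10) = 66859/5124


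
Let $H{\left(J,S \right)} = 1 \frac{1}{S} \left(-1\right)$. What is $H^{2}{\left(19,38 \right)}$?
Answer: $\frac{1}{1444} \approx 0.00069252$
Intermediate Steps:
$H{\left(J,S \right)} = - \frac{1}{S}$ ($H{\left(J,S \right)} = \frac{1}{S} \left(-1\right) = - \frac{1}{S}$)
$H^{2}{\left(19,38 \right)} = \left(- \frac{1}{38}\right)^{2} = \frac{1}{1444}$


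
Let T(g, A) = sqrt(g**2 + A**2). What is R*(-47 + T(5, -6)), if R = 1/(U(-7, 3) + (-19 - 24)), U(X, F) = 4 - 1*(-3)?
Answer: 47/36 - sqrt(61)/36 ≈ 1.0886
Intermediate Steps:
U(X, F) = 7 (U(X, F) = 4 + 3 = 7)
T(g, A) = sqrt(A**2 + g**2)
R = -1/36 (R = 1/(7 + (-19 - 24)) = 1/(7 - 43) = 1/(-36) = -1/36 ≈ -0.027778)
R*(-47 + T(5, -6)) = -(-47 + sqrt((-6)**2 + 5**2))/36 = -(-47 + sqrt(36 + 25))/36 = -(-47 + sqrt(61))/36 = 47/36 - sqrt(61)/36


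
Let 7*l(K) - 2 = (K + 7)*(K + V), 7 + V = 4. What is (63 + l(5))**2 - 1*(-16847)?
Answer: 1043592/49 ≈ 21298.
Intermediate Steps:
V = -3 (V = -7 + 4 = -3)
l(K) = 2/7 + (-3 + K)*(7 + K)/7 (l(K) = 2/7 + ((K + 7)*(K - 3))/7 = 2/7 + ((7 + K)*(-3 + K))/7 = 2/7 + ((-3 + K)*(7 + K))/7 = 2/7 + (-3 + K)*(7 + K)/7)
(63 + l(5))**2 - 1*(-16847) = (63 + (-19/7 + (1/7)*5**2 + (4/7)*5))**2 - 1*(-16847) = (63 + (-19/7 + (1/7)*25 + 20/7))**2 + 16847 = (63 + (-19/7 + 25/7 + 20/7))**2 + 16847 = (63 + 26/7)**2 + 16847 = (467/7)**2 + 16847 = 218089/49 + 16847 = 1043592/49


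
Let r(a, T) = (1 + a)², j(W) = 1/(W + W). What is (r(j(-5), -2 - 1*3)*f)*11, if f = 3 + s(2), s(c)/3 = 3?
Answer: 2673/25 ≈ 106.92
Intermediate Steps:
s(c) = 9 (s(c) = 3*3 = 9)
j(W) = 1/(2*W)
f = 12 (f = 3 + 9 = 12)
(r(j(-5), -2 - 1*3)*f)*11 = ((1 + (½)/(-5))²*12)*11 = ((1 + (½)*(-⅕))²*12)*11 = ((1 - ⅒)²*12)*11 = ((9/10)²*12)*11 = ((81/100)*12)*11 = (243/25)*11 = 2673/25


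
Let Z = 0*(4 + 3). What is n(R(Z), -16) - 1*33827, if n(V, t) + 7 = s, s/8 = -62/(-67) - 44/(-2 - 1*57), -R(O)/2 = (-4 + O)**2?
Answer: -133692954/3953 ≈ -33821.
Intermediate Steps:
Z = 0 (Z = 0*7 = 0)
R(O) = -2*(-4 + O)**2
s = 52848/3953 (s = 8*(-62/(-67) - 44/(-2 - 1*57)) = 8*(-62*(-1/67) - 44/(-2 - 57)) = 8*(62/67 - 44/(-59)) = 8*(62/67 - 44*(-1/59)) = 8*(62/67 + 44/59) = 8*(6606/3953) = 52848/3953 ≈ 13.369)
n(V, t) = 25177/3953 (n(V, t) = -7 + 52848/3953 = 25177/3953)
n(R(Z), -16) - 1*33827 = 25177/3953 - 1*33827 = 25177/3953 - 33827 = -133692954/3953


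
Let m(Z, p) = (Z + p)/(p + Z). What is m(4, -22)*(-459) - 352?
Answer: -811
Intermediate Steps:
m(Z, p) = 1 (m(Z, p) = (Z + p)/(Z + p) = 1)
m(4, -22)*(-459) - 352 = 1*(-459) - 352 = -459 - 352 = -811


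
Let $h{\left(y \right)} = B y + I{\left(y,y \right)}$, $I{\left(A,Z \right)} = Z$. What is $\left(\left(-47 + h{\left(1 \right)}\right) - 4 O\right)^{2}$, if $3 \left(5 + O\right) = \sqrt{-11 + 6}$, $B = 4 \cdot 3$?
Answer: $\frac{1684}{9} + \frac{112 i \sqrt{5}}{3} \approx 187.11 + 83.48 i$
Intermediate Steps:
$B = 12$
$O = -5 + \frac{i \sqrt{5}}{3}$ ($O = -5 + \frac{\sqrt{-11 + 6}}{3} = -5 + \frac{\sqrt{-5}}{3} = -5 + \frac{i \sqrt{5}}{3} \approx -5.0 + 0.74536 i$)
$h{\left(y \right)} = 13 y$ ($h{\left(y \right)} = 12 y + y = 13 y$)
$\left(\left(-47 + h{\left(1 \right)}\right) - 4 O\right)^{2} = \left(\left(-47 + 13 \cdot 1\right) - 4 \left(-5 + \frac{i \sqrt{5}}{3}\right)\right)^{2} = \left(\left(-47 + 13\right) + \left(20 - \frac{4 i \sqrt{5}}{3}\right)\right)^{2} = \left(-34 + \left(20 - \frac{4 i \sqrt{5}}{3}\right)\right)^{2} = \left(-14 - \frac{4 i \sqrt{5}}{3}\right)^{2}$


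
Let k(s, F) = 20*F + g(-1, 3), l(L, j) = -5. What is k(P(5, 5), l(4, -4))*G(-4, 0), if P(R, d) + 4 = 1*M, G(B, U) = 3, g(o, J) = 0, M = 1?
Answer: -300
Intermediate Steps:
P(R, d) = -3 (P(R, d) = -4 + 1*1 = -4 + 1 = -3)
k(s, F) = 20*F (k(s, F) = 20*F + 0 = 20*F)
k(P(5, 5), l(4, -4))*G(-4, 0) = (20*(-5))*3 = -100*3 = -300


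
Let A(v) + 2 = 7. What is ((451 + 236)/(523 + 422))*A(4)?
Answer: 229/63 ≈ 3.6349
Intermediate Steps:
A(v) = 5 (A(v) = -2 + 7 = 5)
((451 + 236)/(523 + 422))*A(4) = ((451 + 236)/(523 + 422))*5 = (687/945)*5 = (687*(1/945))*5 = (229/315)*5 = 229/63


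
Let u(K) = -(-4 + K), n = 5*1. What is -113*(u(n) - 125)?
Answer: 14238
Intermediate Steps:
n = 5
u(K) = 4 - K
-113*(u(n) - 125) = -113*((4 - 1*5) - 125) = -113*((4 - 5) - 125) = -113*(-1 - 125) = -113*(-126) = 14238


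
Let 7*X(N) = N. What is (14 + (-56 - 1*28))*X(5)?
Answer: -50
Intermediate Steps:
X(N) = N/7
(14 + (-56 - 1*28))*X(5) = (14 + (-56 - 1*28))*((1/7)*5) = (14 + (-56 - 28))*(5/7) = (14 - 84)*(5/7) = -70*5/7 = -50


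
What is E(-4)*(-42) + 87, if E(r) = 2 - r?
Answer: -165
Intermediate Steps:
E(-4)*(-42) + 87 = (2 - 1*(-4))*(-42) + 87 = (2 + 4)*(-42) + 87 = 6*(-42) + 87 = -252 + 87 = -165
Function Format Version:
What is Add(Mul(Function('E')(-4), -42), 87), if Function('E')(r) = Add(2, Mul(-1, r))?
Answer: -165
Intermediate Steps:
Add(Mul(Function('E')(-4), -42), 87) = Add(Mul(Add(2, Mul(-1, -4)), -42), 87) = Add(Mul(Add(2, 4), -42), 87) = Add(Mul(6, -42), 87) = Add(-252, 87) = -165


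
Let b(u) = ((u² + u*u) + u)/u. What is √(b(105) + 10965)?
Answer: 2*√2794 ≈ 105.72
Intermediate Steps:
b(u) = (u + 2*u²)/u (b(u) = ((u² + u²) + u)/u = (2*u² + u)/u = (u + 2*u²)/u)
√(b(105) + 10965) = √((1 + 2*105) + 10965) = √((1 + 210) + 10965) = √(211 + 10965) = √11176 = 2*√2794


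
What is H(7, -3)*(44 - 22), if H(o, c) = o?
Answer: 154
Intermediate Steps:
H(7, -3)*(44 - 22) = 7*(44 - 22) = 7*22 = 154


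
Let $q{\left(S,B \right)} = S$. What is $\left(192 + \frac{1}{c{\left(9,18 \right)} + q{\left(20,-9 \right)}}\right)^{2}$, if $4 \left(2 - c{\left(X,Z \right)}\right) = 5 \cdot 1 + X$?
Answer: $\frac{50495236}{1369} \approx 36885.0$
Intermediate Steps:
$c{\left(X,Z \right)} = \frac{3}{4} - \frac{X}{4}$ ($c{\left(X,Z \right)} = 2 - \frac{5 \cdot 1 + X}{4} = 2 - \frac{5 + X}{4} = 2 - \left(\frac{5}{4} + \frac{X}{4}\right) = \frac{3}{4} - \frac{X}{4}$)
$\left(192 + \frac{1}{c{\left(9,18 \right)} + q{\left(20,-9 \right)}}\right)^{2} = \left(192 + \frac{1}{\left(\frac{3}{4} - \frac{9}{4}\right) + 20}\right)^{2} = \left(192 + \frac{1}{- \frac{3}{2} + 20}\right)^{2} = \left(192 + \frac{1}{\frac{37}{2}}\right)^{2} = \left(192 + \frac{2}{37}\right)^{2} = \left(\frac{7106}{37}\right)^{2} = \frac{50495236}{1369}$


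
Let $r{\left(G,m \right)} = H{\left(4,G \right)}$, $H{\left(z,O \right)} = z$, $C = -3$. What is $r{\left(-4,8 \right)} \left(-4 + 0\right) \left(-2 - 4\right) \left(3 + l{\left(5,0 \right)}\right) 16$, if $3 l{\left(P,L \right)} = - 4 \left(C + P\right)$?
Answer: $512$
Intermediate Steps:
$r{\left(G,m \right)} = 4$
$l{\left(P,L \right)} = 4 - \frac{4 P}{3}$ ($l{\left(P,L \right)} = \frac{\left(-4\right) \left(-3 + P\right)}{3} = \frac{12 - 4 P}{3} = 4 - \frac{4 P}{3}$)
$r{\left(-4,8 \right)} \left(-4 + 0\right) \left(-2 - 4\right) \left(3 + l{\left(5,0 \right)}\right) 16 = 4 \left(-4 + 0\right) \left(-2 - 4\right) \left(3 + \left(4 - \frac{20}{3}\right)\right) 16 = 4 \left(- 4 \left(- 6 \left(3 + \left(4 - \frac{20}{3}\right)\right)\right)\right) 16 = 4 \left(- 4 \left(- 6 \left(3 - \frac{8}{3}\right)\right)\right) 16 = 4 \left(- 4 \left(\left(-6\right) \frac{1}{3}\right)\right) 16 = 4 \left(\left(-4\right) \left(-2\right)\right) 16 = 4 \cdot 8 \cdot 16 = 32 \cdot 16 = 512$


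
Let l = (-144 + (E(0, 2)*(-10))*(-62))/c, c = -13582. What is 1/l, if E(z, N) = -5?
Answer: 6791/1622 ≈ 4.1868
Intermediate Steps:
l = 1622/6791 (l = (-144 - 5*(-10)*(-62))/(-13582) = (-144 + 50*(-62))*(-1/13582) = (-144 - 3100)*(-1/13582) = -3244*(-1/13582) = 1622/6791 ≈ 0.23885)
1/l = 1/(1622/6791) = 6791/1622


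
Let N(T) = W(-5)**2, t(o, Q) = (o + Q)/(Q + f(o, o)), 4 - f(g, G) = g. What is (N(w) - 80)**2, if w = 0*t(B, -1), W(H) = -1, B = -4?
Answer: 6241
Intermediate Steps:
f(g, G) = 4 - g
t(o, Q) = (Q + o)/(4 + Q - o) (t(o, Q) = (o + Q)/(Q + (4 - o)) = (Q + o)/(4 + Q - o))
w = 0 (w = 0*((-1 - 4)/(4 - 1 - 1*(-4))) = 0*(-5/(4 - 1 + 4)) = 0*(-5/7) = 0)
N(T) = 1 (N(T) = (-1)**2 = 1)
(N(w) - 80)**2 = (1 - 80)**2 = (-79)**2 = 6241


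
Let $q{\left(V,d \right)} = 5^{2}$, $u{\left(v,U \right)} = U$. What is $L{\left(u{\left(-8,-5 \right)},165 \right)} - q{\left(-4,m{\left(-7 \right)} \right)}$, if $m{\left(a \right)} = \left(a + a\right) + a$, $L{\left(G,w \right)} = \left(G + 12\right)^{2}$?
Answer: $24$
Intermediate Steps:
$L{\left(G,w \right)} = \left(12 + G\right)^{2}$
$m{\left(a \right)} = 3 a$ ($m{\left(a \right)} = 2 a + a = 3 a$)
$q{\left(V,d \right)} = 25$
$L{\left(u{\left(-8,-5 \right)},165 \right)} - q{\left(-4,m{\left(-7 \right)} \right)} = \left(12 - 5\right)^{2} - 25 = 7^{2} - 25 = 49 - 25 = 24$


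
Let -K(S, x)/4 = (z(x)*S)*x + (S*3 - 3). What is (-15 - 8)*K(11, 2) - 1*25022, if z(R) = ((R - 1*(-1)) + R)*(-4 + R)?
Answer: -42502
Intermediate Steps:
z(R) = (1 + 2*R)*(-4 + R) (z(R) = ((R + 1) + R)*(-4 + R) = ((1 + R) + R)*(-4 + R) = (1 + 2*R)*(-4 + R))
K(S, x) = 12 - 12*S - 4*S*x*(-4 - 7*x + 2*x**2) (K(S, x) = -4*(((-4 - 7*x + 2*x**2)*S)*x + (S*3 - 3)) = -4*((S*(-4 - 7*x + 2*x**2))*x + (3*S - 3)) = -4*(S*x*(-4 - 7*x + 2*x**2) + (-3 + 3*S)) = -4*(-3 + 3*S + S*x*(-4 - 7*x + 2*x**2)) = 12 - 12*S - 4*S*x*(-4 - 7*x + 2*x**2))
(-15 - 8)*K(11, 2) - 1*25022 = (-15 - 8)*(12 - 12*11 + 4*11*2*(4 - 2*2**2 + 7*2)) - 1*25022 = -23*(12 - 132 + 4*11*2*(4 - 2*4 + 14)) - 25022 = -23*(12 - 132 + 4*11*2*(4 - 8 + 14)) - 25022 = -23*(12 - 132 + 4*11*2*10) - 25022 = -23*(12 - 132 + 880) - 25022 = -23*760 - 25022 = -17480 - 25022 = -42502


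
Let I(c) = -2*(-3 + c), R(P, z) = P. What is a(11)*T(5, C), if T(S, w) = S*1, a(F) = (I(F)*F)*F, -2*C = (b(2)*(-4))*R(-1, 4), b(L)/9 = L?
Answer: -9680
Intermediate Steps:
b(L) = 9*L
I(c) = 6 - 2*c
C = -36 (C = -(9*2)*(-4)*(-1)/2 = -18*(-4)*(-1)/2 = -(-36)*(-1) = -1/2*72 = -36)
a(F) = F**2*(6 - 2*F) (a(F) = ((6 - 2*F)*F)*F = (F*(6 - 2*F))*F = F**2*(6 - 2*F))
T(S, w) = S
a(11)*T(5, C) = (2*11**2*(3 - 1*11))*5 = (2*121*(3 - 11))*5 = (2*121*(-8))*5 = -1936*5 = -9680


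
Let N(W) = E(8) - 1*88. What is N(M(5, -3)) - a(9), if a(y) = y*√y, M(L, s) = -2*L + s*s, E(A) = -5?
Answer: -120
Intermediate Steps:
M(L, s) = s² - 2*L (M(L, s) = -2*L + s² = s² - 2*L)
a(y) = y^(3/2)
N(W) = -93 (N(W) = -5 - 1*88 = -5 - 88 = -93)
N(M(5, -3)) - a(9) = -93 - 9^(3/2) = -93 - 1*27 = -93 - 27 = -120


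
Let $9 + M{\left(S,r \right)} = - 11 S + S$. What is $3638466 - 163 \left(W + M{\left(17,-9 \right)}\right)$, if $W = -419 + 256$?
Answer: $3694212$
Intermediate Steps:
$M{\left(S,r \right)} = -9 - 10 S$ ($M{\left(S,r \right)} = -9 + \left(- 11 S + S\right) = -9 - 10 S$)
$W = -163$
$3638466 - 163 \left(W + M{\left(17,-9 \right)}\right) = 3638466 - 163 \left(-163 - 179\right) = 3638466 - 163 \left(-342\right) = 3638466 - -55746 = 3638466 + 55746 = 3694212$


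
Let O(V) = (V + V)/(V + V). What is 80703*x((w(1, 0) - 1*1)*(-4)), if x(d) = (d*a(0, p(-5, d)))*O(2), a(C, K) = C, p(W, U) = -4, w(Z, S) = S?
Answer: 0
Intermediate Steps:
O(V) = 1 (O(V) = (2*V)/((2*V)) = (2*V)*(1/(2*V)) = 1)
x(d) = 0 (x(d) = (d*0)*1 = 0*1 = 0)
80703*x((w(1, 0) - 1*1)*(-4)) = 80703*0 = 0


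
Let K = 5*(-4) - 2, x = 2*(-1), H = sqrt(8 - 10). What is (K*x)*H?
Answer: 44*I*sqrt(2) ≈ 62.225*I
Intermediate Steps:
H = I*sqrt(2) (H = sqrt(-2) = I*sqrt(2) ≈ 1.4142*I)
x = -2
K = -22 (K = -20 - 2 = -22)
(K*x)*H = (-22*(-2))*(I*sqrt(2)) = 44*(I*sqrt(2)) = 44*I*sqrt(2)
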